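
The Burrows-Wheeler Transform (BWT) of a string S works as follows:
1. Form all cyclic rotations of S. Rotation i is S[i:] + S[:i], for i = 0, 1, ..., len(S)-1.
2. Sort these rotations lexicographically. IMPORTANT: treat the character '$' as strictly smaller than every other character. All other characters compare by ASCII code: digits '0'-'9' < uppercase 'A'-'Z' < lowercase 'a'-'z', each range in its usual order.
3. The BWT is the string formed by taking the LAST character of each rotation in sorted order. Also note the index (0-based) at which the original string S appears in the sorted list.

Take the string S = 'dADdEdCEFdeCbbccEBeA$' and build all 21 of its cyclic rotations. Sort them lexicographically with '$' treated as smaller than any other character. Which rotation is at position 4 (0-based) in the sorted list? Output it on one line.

All 21 rotations (rotation i = S[i:]+S[:i]):
  rot[0] = dADdEdCEFdeCbbccEBeA$
  rot[1] = ADdEdCEFdeCbbccEBeA$d
  rot[2] = DdEdCEFdeCbbccEBeA$dA
  rot[3] = dEdCEFdeCbbccEBeA$dAD
  rot[4] = EdCEFdeCbbccEBeA$dADd
  rot[5] = dCEFdeCbbccEBeA$dADdE
  rot[6] = CEFdeCbbccEBeA$dADdEd
  rot[7] = EFdeCbbccEBeA$dADdEdC
  rot[8] = FdeCbbccEBeA$dADdEdCE
  rot[9] = deCbbccEBeA$dADdEdCEF
  rot[10] = eCbbccEBeA$dADdEdCEFd
  rot[11] = CbbccEBeA$dADdEdCEFde
  rot[12] = bbccEBeA$dADdEdCEFdeC
  rot[13] = bccEBeA$dADdEdCEFdeCb
  rot[14] = ccEBeA$dADdEdCEFdeCbb
  rot[15] = cEBeA$dADdEdCEFdeCbbc
  rot[16] = EBeA$dADdEdCEFdeCbbcc
  rot[17] = BeA$dADdEdCEFdeCbbccE
  rot[18] = eA$dADdEdCEFdeCbbccEB
  rot[19] = A$dADdEdCEFdeCbbccEBe
  rot[20] = $dADdEdCEFdeCbbccEBeA
Sorted (with $ < everything):
  sorted[0] = $dADdEdCEFdeCbbccEBeA
  sorted[1] = A$dADdEdCEFdeCbbccEBe
  sorted[2] = ADdEdCEFdeCbbccEBeA$d
  sorted[3] = BeA$dADdEdCEFdeCbbccE
  sorted[4] = CEFdeCbbccEBeA$dADdEd
  sorted[5] = CbbccEBeA$dADdEdCEFde
  sorted[6] = DdEdCEFdeCbbccEBeA$dA
  sorted[7] = EBeA$dADdEdCEFdeCbbcc
  sorted[8] = EFdeCbbccEBeA$dADdEdC
  sorted[9] = EdCEFdeCbbccEBeA$dADd
  sorted[10] = FdeCbbccEBeA$dADdEdCE
  sorted[11] = bbccEBeA$dADdEdCEFdeC
  sorted[12] = bccEBeA$dADdEdCEFdeCb
  sorted[13] = cEBeA$dADdEdCEFdeCbbc
  sorted[14] = ccEBeA$dADdEdCEFdeCbb
  sorted[15] = dADdEdCEFdeCbbccEBeA$
  sorted[16] = dCEFdeCbbccEBeA$dADdE
  sorted[17] = dEdCEFdeCbbccEBeA$dAD
  sorted[18] = deCbbccEBeA$dADdEdCEF
  sorted[19] = eA$dADdEdCEFdeCbbccEB
  sorted[20] = eCbbccEBeA$dADdEdCEFd
sorted[4] = CEFdeCbbccEBeA$dADdEd

Answer: CEFdeCbbccEBeA$dADdEd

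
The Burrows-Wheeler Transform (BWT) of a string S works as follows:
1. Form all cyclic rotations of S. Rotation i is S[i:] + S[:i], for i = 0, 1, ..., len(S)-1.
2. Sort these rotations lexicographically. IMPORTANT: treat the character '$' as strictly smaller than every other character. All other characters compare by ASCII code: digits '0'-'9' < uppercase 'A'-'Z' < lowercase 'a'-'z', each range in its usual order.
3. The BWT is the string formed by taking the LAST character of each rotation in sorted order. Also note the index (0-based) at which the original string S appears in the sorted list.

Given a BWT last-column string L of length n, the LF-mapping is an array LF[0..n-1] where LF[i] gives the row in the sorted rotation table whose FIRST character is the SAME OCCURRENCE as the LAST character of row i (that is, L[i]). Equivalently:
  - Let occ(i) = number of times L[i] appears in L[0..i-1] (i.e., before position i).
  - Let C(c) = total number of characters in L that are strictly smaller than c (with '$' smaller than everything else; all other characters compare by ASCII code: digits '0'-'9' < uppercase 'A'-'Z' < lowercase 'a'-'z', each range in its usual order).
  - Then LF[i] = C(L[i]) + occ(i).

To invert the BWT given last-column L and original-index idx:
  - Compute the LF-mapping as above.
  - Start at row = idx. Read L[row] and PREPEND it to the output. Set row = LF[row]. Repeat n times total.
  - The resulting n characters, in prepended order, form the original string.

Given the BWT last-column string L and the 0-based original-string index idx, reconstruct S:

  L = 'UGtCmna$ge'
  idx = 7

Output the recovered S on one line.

LF mapping: 3 2 9 1 7 8 4 0 6 5
Walk LF starting at row 7, prepending L[row]:
  step 1: row=7, L[7]='$', prepend. Next row=LF[7]=0
  step 2: row=0, L[0]='U', prepend. Next row=LF[0]=3
  step 3: row=3, L[3]='C', prepend. Next row=LF[3]=1
  step 4: row=1, L[1]='G', prepend. Next row=LF[1]=2
  step 5: row=2, L[2]='t', prepend. Next row=LF[2]=9
  step 6: row=9, L[9]='e', prepend. Next row=LF[9]=5
  step 7: row=5, L[5]='n', prepend. Next row=LF[5]=8
  step 8: row=8, L[8]='g', prepend. Next row=LF[8]=6
  step 9: row=6, L[6]='a', prepend. Next row=LF[6]=4
  step 10: row=4, L[4]='m', prepend. Next row=LF[4]=7
Reversed output: magnetGCU$

Answer: magnetGCU$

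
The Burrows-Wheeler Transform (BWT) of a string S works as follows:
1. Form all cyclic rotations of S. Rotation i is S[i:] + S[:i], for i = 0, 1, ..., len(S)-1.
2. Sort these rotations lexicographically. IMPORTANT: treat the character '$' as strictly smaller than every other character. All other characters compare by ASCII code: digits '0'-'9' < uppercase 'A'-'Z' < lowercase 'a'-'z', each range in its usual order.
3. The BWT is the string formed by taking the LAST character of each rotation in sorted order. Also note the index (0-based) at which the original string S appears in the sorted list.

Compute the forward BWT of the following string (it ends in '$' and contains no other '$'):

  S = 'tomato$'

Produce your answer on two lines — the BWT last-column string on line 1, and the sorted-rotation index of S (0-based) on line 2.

Answer: omotta$
6

Derivation:
All 7 rotations (rotation i = S[i:]+S[:i]):
  rot[0] = tomato$
  rot[1] = omato$t
  rot[2] = mato$to
  rot[3] = ato$tom
  rot[4] = to$toma
  rot[5] = o$tomat
  rot[6] = $tomato
Sorted (with $ < everything):
  sorted[0] = $tomato  (last char: 'o')
  sorted[1] = ato$tom  (last char: 'm')
  sorted[2] = mato$to  (last char: 'o')
  sorted[3] = o$tomat  (last char: 't')
  sorted[4] = omato$t  (last char: 't')
  sorted[5] = to$toma  (last char: 'a')
  sorted[6] = tomato$  (last char: '$')
Last column: omotta$
Original string S is at sorted index 6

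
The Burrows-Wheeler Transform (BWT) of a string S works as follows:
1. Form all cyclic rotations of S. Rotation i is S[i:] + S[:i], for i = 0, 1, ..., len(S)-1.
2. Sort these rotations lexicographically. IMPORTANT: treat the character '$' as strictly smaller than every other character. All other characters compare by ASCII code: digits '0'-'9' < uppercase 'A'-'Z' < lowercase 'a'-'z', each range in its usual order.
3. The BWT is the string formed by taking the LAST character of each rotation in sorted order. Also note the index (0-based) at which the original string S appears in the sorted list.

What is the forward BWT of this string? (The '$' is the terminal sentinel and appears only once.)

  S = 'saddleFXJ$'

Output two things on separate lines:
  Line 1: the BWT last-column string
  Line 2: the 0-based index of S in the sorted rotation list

Answer: JeXFsadld$
9

Derivation:
All 10 rotations (rotation i = S[i:]+S[:i]):
  rot[0] = saddleFXJ$
  rot[1] = addleFXJ$s
  rot[2] = ddleFXJ$sa
  rot[3] = dleFXJ$sad
  rot[4] = leFXJ$sadd
  rot[5] = eFXJ$saddl
  rot[6] = FXJ$saddle
  rot[7] = XJ$saddleF
  rot[8] = J$saddleFX
  rot[9] = $saddleFXJ
Sorted (with $ < everything):
  sorted[0] = $saddleFXJ  (last char: 'J')
  sorted[1] = FXJ$saddle  (last char: 'e')
  sorted[2] = J$saddleFX  (last char: 'X')
  sorted[3] = XJ$saddleF  (last char: 'F')
  sorted[4] = addleFXJ$s  (last char: 's')
  sorted[5] = ddleFXJ$sa  (last char: 'a')
  sorted[6] = dleFXJ$sad  (last char: 'd')
  sorted[7] = eFXJ$saddl  (last char: 'l')
  sorted[8] = leFXJ$sadd  (last char: 'd')
  sorted[9] = saddleFXJ$  (last char: '$')
Last column: JeXFsadld$
Original string S is at sorted index 9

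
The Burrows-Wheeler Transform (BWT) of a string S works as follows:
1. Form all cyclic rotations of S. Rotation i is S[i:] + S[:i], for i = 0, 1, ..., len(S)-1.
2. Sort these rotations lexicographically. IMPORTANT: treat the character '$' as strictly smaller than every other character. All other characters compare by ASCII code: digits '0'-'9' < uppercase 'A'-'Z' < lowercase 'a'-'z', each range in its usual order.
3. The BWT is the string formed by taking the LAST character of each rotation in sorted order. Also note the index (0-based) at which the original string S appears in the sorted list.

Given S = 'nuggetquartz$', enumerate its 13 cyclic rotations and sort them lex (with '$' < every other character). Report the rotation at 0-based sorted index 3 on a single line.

Answer: getquartz$nug

Derivation:
All 13 rotations (rotation i = S[i:]+S[:i]):
  rot[0] = nuggetquartz$
  rot[1] = uggetquartz$n
  rot[2] = ggetquartz$nu
  rot[3] = getquartz$nug
  rot[4] = etquartz$nugg
  rot[5] = tquartz$nugge
  rot[6] = quartz$nugget
  rot[7] = uartz$nuggetq
  rot[8] = artz$nuggetqu
  rot[9] = rtz$nuggetqua
  rot[10] = tz$nuggetquar
  rot[11] = z$nuggetquart
  rot[12] = $nuggetquartz
Sorted (with $ < everything):
  sorted[0] = $nuggetquartz
  sorted[1] = artz$nuggetqu
  sorted[2] = etquartz$nugg
  sorted[3] = getquartz$nug
  sorted[4] = ggetquartz$nu
  sorted[5] = nuggetquartz$
  sorted[6] = quartz$nugget
  sorted[7] = rtz$nuggetqua
  sorted[8] = tquartz$nugge
  sorted[9] = tz$nuggetquar
  sorted[10] = uartz$nuggetq
  sorted[11] = uggetquartz$n
  sorted[12] = z$nuggetquart
sorted[3] = getquartz$nug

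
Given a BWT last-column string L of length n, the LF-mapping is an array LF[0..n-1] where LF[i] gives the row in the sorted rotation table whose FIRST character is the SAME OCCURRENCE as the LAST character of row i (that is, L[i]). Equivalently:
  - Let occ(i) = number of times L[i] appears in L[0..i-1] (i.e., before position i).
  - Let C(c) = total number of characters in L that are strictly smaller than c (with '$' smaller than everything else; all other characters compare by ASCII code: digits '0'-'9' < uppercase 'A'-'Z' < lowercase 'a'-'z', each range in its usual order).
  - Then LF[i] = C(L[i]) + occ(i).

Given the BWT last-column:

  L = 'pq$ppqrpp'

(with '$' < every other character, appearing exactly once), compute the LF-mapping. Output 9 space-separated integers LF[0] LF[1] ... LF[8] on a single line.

Char counts: '$':1, 'p':5, 'q':2, 'r':1
C (first-col start): C('$')=0, C('p')=1, C('q')=6, C('r')=8
L[0]='p': occ=0, LF[0]=C('p')+0=1+0=1
L[1]='q': occ=0, LF[1]=C('q')+0=6+0=6
L[2]='$': occ=0, LF[2]=C('$')+0=0+0=0
L[3]='p': occ=1, LF[3]=C('p')+1=1+1=2
L[4]='p': occ=2, LF[4]=C('p')+2=1+2=3
L[5]='q': occ=1, LF[5]=C('q')+1=6+1=7
L[6]='r': occ=0, LF[6]=C('r')+0=8+0=8
L[7]='p': occ=3, LF[7]=C('p')+3=1+3=4
L[8]='p': occ=4, LF[8]=C('p')+4=1+4=5

Answer: 1 6 0 2 3 7 8 4 5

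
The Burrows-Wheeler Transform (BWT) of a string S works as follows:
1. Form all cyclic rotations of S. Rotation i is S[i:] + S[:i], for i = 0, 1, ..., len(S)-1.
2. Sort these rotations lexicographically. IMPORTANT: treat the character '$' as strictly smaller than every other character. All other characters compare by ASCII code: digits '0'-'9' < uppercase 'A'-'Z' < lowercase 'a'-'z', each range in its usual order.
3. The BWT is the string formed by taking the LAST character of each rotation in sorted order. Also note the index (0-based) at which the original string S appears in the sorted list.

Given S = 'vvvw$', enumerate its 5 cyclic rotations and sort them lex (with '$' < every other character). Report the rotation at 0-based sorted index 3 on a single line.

Answer: vw$vv

Derivation:
All 5 rotations (rotation i = S[i:]+S[:i]):
  rot[0] = vvvw$
  rot[1] = vvw$v
  rot[2] = vw$vv
  rot[3] = w$vvv
  rot[4] = $vvvw
Sorted (with $ < everything):
  sorted[0] = $vvvw
  sorted[1] = vvvw$
  sorted[2] = vvw$v
  sorted[3] = vw$vv
  sorted[4] = w$vvv
sorted[3] = vw$vv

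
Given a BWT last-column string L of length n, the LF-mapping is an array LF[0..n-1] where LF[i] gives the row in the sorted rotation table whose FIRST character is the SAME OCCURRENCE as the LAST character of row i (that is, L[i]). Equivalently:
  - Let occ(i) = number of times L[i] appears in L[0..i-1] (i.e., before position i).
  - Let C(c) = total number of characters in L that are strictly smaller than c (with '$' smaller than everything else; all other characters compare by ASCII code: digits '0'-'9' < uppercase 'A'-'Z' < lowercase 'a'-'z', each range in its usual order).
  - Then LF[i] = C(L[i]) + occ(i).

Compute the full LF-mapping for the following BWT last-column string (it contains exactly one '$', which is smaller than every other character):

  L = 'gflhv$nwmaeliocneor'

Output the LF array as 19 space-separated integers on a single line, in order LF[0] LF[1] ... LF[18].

Answer: 6 5 9 7 17 0 12 18 11 1 3 10 8 14 2 13 4 15 16

Derivation:
Char counts: '$':1, 'a':1, 'c':1, 'e':2, 'f':1, 'g':1, 'h':1, 'i':1, 'l':2, 'm':1, 'n':2, 'o':2, 'r':1, 'v':1, 'w':1
C (first-col start): C('$')=0, C('a')=1, C('c')=2, C('e')=3, C('f')=5, C('g')=6, C('h')=7, C('i')=8, C('l')=9, C('m')=11, C('n')=12, C('o')=14, C('r')=16, C('v')=17, C('w')=18
L[0]='g': occ=0, LF[0]=C('g')+0=6+0=6
L[1]='f': occ=0, LF[1]=C('f')+0=5+0=5
L[2]='l': occ=0, LF[2]=C('l')+0=9+0=9
L[3]='h': occ=0, LF[3]=C('h')+0=7+0=7
L[4]='v': occ=0, LF[4]=C('v')+0=17+0=17
L[5]='$': occ=0, LF[5]=C('$')+0=0+0=0
L[6]='n': occ=0, LF[6]=C('n')+0=12+0=12
L[7]='w': occ=0, LF[7]=C('w')+0=18+0=18
L[8]='m': occ=0, LF[8]=C('m')+0=11+0=11
L[9]='a': occ=0, LF[9]=C('a')+0=1+0=1
L[10]='e': occ=0, LF[10]=C('e')+0=3+0=3
L[11]='l': occ=1, LF[11]=C('l')+1=9+1=10
L[12]='i': occ=0, LF[12]=C('i')+0=8+0=8
L[13]='o': occ=0, LF[13]=C('o')+0=14+0=14
L[14]='c': occ=0, LF[14]=C('c')+0=2+0=2
L[15]='n': occ=1, LF[15]=C('n')+1=12+1=13
L[16]='e': occ=1, LF[16]=C('e')+1=3+1=4
L[17]='o': occ=1, LF[17]=C('o')+1=14+1=15
L[18]='r': occ=0, LF[18]=C('r')+0=16+0=16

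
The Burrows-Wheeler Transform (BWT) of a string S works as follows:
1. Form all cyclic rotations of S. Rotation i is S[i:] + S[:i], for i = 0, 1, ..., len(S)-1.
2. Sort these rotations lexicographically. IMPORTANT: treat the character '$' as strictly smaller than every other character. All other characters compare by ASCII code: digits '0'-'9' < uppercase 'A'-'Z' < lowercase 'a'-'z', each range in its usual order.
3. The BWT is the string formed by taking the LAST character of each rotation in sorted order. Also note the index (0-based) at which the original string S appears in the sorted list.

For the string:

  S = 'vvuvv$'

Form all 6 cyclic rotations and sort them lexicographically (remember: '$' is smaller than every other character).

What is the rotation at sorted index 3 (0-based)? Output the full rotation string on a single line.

All 6 rotations (rotation i = S[i:]+S[:i]):
  rot[0] = vvuvv$
  rot[1] = vuvv$v
  rot[2] = uvv$vv
  rot[3] = vv$vvu
  rot[4] = v$vvuv
  rot[5] = $vvuvv
Sorted (with $ < everything):
  sorted[0] = $vvuvv
  sorted[1] = uvv$vv
  sorted[2] = v$vvuv
  sorted[3] = vuvv$v
  sorted[4] = vv$vvu
  sorted[5] = vvuvv$
sorted[3] = vuvv$v

Answer: vuvv$v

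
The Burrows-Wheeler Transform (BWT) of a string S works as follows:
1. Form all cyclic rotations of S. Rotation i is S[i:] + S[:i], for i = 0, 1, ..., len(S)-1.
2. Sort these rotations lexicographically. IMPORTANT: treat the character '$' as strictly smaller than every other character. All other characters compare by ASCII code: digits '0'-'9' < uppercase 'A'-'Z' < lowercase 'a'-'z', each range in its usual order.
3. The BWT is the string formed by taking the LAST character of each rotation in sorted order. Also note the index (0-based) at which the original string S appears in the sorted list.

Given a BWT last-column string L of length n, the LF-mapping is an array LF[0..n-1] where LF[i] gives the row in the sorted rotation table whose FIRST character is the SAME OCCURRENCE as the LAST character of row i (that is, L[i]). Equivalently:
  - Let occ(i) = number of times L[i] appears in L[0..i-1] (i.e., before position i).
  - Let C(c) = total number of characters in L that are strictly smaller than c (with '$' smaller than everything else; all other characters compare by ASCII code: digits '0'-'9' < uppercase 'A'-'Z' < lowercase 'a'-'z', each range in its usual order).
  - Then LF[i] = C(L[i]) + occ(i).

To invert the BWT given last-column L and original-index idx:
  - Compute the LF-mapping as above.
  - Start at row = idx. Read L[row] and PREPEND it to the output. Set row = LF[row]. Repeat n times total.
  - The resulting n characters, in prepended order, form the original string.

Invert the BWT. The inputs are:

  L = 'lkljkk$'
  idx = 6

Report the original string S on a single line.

Answer: lkjkkl$

Derivation:
LF mapping: 5 2 6 1 3 4 0
Walk LF starting at row 6, prepending L[row]:
  step 1: row=6, L[6]='$', prepend. Next row=LF[6]=0
  step 2: row=0, L[0]='l', prepend. Next row=LF[0]=5
  step 3: row=5, L[5]='k', prepend. Next row=LF[5]=4
  step 4: row=4, L[4]='k', prepend. Next row=LF[4]=3
  step 5: row=3, L[3]='j', prepend. Next row=LF[3]=1
  step 6: row=1, L[1]='k', prepend. Next row=LF[1]=2
  step 7: row=2, L[2]='l', prepend. Next row=LF[2]=6
Reversed output: lkjkkl$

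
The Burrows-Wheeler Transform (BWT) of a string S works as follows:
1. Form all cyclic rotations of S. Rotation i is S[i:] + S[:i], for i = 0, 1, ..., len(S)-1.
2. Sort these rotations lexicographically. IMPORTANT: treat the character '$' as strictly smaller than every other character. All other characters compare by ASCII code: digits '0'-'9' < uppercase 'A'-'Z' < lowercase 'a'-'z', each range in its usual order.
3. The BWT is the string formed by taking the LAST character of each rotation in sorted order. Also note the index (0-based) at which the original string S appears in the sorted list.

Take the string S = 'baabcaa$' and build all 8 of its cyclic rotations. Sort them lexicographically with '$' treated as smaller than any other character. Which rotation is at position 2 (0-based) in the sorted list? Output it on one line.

Answer: aa$baabc

Derivation:
All 8 rotations (rotation i = S[i:]+S[:i]):
  rot[0] = baabcaa$
  rot[1] = aabcaa$b
  rot[2] = abcaa$ba
  rot[3] = bcaa$baa
  rot[4] = caa$baab
  rot[5] = aa$baabc
  rot[6] = a$baabca
  rot[7] = $baabcaa
Sorted (with $ < everything):
  sorted[0] = $baabcaa
  sorted[1] = a$baabca
  sorted[2] = aa$baabc
  sorted[3] = aabcaa$b
  sorted[4] = abcaa$ba
  sorted[5] = baabcaa$
  sorted[6] = bcaa$baa
  sorted[7] = caa$baab
sorted[2] = aa$baabc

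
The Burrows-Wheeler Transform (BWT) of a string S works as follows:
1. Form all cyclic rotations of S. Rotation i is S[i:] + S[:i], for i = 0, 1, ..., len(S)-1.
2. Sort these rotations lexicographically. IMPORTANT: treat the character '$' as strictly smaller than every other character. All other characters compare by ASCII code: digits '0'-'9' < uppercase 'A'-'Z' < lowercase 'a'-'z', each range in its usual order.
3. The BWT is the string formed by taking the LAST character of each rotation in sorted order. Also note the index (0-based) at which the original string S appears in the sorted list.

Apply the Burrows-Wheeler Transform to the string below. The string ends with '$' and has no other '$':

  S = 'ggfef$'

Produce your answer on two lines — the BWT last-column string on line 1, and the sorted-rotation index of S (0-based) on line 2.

All 6 rotations (rotation i = S[i:]+S[:i]):
  rot[0] = ggfef$
  rot[1] = gfef$g
  rot[2] = fef$gg
  rot[3] = ef$ggf
  rot[4] = f$ggfe
  rot[5] = $ggfef
Sorted (with $ < everything):
  sorted[0] = $ggfef  (last char: 'f')
  sorted[1] = ef$ggf  (last char: 'f')
  sorted[2] = f$ggfe  (last char: 'e')
  sorted[3] = fef$gg  (last char: 'g')
  sorted[4] = gfef$g  (last char: 'g')
  sorted[5] = ggfef$  (last char: '$')
Last column: ffegg$
Original string S is at sorted index 5

Answer: ffegg$
5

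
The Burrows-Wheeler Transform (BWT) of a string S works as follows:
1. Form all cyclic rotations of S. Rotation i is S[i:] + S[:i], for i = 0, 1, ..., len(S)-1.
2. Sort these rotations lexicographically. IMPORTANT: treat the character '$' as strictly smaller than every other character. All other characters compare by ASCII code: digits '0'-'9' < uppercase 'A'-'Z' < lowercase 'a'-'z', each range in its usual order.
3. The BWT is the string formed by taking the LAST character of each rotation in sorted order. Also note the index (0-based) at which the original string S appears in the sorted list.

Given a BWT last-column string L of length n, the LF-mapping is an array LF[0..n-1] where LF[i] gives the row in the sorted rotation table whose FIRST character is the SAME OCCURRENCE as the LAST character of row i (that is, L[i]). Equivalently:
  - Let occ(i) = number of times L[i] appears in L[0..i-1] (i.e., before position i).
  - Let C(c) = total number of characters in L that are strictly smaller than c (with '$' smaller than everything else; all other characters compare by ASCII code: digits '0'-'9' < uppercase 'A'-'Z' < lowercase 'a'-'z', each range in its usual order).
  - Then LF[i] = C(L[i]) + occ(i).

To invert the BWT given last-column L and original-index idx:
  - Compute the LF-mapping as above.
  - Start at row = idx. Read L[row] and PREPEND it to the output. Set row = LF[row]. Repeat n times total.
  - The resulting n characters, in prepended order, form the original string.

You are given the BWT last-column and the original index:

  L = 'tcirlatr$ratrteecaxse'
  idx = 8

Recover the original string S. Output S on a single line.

Answer: extraterrestrialcact$

Derivation:
LF mapping: 16 4 9 11 10 1 17 12 0 13 2 18 14 19 6 7 5 3 20 15 8
Walk LF starting at row 8, prepending L[row]:
  step 1: row=8, L[8]='$', prepend. Next row=LF[8]=0
  step 2: row=0, L[0]='t', prepend. Next row=LF[0]=16
  step 3: row=16, L[16]='c', prepend. Next row=LF[16]=5
  step 4: row=5, L[5]='a', prepend. Next row=LF[5]=1
  step 5: row=1, L[1]='c', prepend. Next row=LF[1]=4
  step 6: row=4, L[4]='l', prepend. Next row=LF[4]=10
  step 7: row=10, L[10]='a', prepend. Next row=LF[10]=2
  step 8: row=2, L[2]='i', prepend. Next row=LF[2]=9
  step 9: row=9, L[9]='r', prepend. Next row=LF[9]=13
  step 10: row=13, L[13]='t', prepend. Next row=LF[13]=19
  step 11: row=19, L[19]='s', prepend. Next row=LF[19]=15
  step 12: row=15, L[15]='e', prepend. Next row=LF[15]=7
  step 13: row=7, L[7]='r', prepend. Next row=LF[7]=12
  step 14: row=12, L[12]='r', prepend. Next row=LF[12]=14
  step 15: row=14, L[14]='e', prepend. Next row=LF[14]=6
  step 16: row=6, L[6]='t', prepend. Next row=LF[6]=17
  step 17: row=17, L[17]='a', prepend. Next row=LF[17]=3
  step 18: row=3, L[3]='r', prepend. Next row=LF[3]=11
  step 19: row=11, L[11]='t', prepend. Next row=LF[11]=18
  step 20: row=18, L[18]='x', prepend. Next row=LF[18]=20
  step 21: row=20, L[20]='e', prepend. Next row=LF[20]=8
Reversed output: extraterrestrialcact$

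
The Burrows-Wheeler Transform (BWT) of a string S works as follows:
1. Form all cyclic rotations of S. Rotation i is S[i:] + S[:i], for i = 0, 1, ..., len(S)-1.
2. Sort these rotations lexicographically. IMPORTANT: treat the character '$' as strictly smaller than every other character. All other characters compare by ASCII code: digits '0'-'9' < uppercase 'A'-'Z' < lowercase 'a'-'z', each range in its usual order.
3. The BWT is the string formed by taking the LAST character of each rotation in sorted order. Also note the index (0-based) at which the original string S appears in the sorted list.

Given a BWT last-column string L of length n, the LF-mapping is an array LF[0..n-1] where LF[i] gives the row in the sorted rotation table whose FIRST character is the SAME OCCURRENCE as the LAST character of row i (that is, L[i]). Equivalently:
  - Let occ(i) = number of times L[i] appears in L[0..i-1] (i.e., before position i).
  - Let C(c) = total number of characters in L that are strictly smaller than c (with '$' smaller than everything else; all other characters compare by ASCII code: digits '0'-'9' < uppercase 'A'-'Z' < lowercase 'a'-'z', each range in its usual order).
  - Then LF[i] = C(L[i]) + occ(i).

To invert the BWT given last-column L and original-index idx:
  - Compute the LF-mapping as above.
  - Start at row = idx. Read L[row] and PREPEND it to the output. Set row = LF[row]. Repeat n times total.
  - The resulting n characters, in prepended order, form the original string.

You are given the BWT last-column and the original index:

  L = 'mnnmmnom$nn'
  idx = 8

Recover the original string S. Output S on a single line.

LF mapping: 1 5 6 2 3 7 10 4 0 8 9
Walk LF starting at row 8, prepending L[row]:
  step 1: row=8, L[8]='$', prepend. Next row=LF[8]=0
  step 2: row=0, L[0]='m', prepend. Next row=LF[0]=1
  step 3: row=1, L[1]='n', prepend. Next row=LF[1]=5
  step 4: row=5, L[5]='n', prepend. Next row=LF[5]=7
  step 5: row=7, L[7]='m', prepend. Next row=LF[7]=4
  step 6: row=4, L[4]='m', prepend. Next row=LF[4]=3
  step 7: row=3, L[3]='m', prepend. Next row=LF[3]=2
  step 8: row=2, L[2]='n', prepend. Next row=LF[2]=6
  step 9: row=6, L[6]='o', prepend. Next row=LF[6]=10
  step 10: row=10, L[10]='n', prepend. Next row=LF[10]=9
  step 11: row=9, L[9]='n', prepend. Next row=LF[9]=8
Reversed output: nnonmmmnnm$

Answer: nnonmmmnnm$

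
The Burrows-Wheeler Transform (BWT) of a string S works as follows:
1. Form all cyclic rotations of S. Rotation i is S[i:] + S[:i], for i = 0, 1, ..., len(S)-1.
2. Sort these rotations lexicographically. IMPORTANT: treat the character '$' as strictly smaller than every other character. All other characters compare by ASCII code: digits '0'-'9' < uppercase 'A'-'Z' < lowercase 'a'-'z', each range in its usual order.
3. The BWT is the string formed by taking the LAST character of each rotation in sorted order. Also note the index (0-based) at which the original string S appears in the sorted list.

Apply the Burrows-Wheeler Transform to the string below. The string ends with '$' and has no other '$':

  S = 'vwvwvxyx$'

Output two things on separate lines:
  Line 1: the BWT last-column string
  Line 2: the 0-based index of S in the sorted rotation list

All 9 rotations (rotation i = S[i:]+S[:i]):
  rot[0] = vwvwvxyx$
  rot[1] = wvwvxyx$v
  rot[2] = vwvxyx$vw
  rot[3] = wvxyx$vwv
  rot[4] = vxyx$vwvw
  rot[5] = xyx$vwvwv
  rot[6] = yx$vwvwvx
  rot[7] = x$vwvwvxy
  rot[8] = $vwvwvxyx
Sorted (with $ < everything):
  sorted[0] = $vwvwvxyx  (last char: 'x')
  sorted[1] = vwvwvxyx$  (last char: '$')
  sorted[2] = vwvxyx$vw  (last char: 'w')
  sorted[3] = vxyx$vwvw  (last char: 'w')
  sorted[4] = wvwvxyx$v  (last char: 'v')
  sorted[5] = wvxyx$vwv  (last char: 'v')
  sorted[6] = x$vwvwvxy  (last char: 'y')
  sorted[7] = xyx$vwvwv  (last char: 'v')
  sorted[8] = yx$vwvwvx  (last char: 'x')
Last column: x$wwvvyvx
Original string S is at sorted index 1

Answer: x$wwvvyvx
1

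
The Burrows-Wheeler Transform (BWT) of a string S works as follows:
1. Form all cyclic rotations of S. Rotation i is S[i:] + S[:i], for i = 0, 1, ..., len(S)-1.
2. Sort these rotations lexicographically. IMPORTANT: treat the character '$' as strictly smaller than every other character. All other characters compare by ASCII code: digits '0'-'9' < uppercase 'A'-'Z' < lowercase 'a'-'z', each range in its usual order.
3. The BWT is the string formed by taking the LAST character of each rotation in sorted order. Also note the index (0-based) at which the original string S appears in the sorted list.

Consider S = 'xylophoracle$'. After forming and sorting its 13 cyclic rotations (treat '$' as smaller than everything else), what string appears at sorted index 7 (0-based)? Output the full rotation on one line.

All 13 rotations (rotation i = S[i:]+S[:i]):
  rot[0] = xylophoracle$
  rot[1] = ylophoracle$x
  rot[2] = lophoracle$xy
  rot[3] = ophoracle$xyl
  rot[4] = phoracle$xylo
  rot[5] = horacle$xylop
  rot[6] = oracle$xyloph
  rot[7] = racle$xylopho
  rot[8] = acle$xylophor
  rot[9] = cle$xylophora
  rot[10] = le$xylophorac
  rot[11] = e$xylophoracl
  rot[12] = $xylophoracle
Sorted (with $ < everything):
  sorted[0] = $xylophoracle
  sorted[1] = acle$xylophor
  sorted[2] = cle$xylophora
  sorted[3] = e$xylophoracl
  sorted[4] = horacle$xylop
  sorted[5] = le$xylophorac
  sorted[6] = lophoracle$xy
  sorted[7] = ophoracle$xyl
  sorted[8] = oracle$xyloph
  sorted[9] = phoracle$xylo
  sorted[10] = racle$xylopho
  sorted[11] = xylophoracle$
  sorted[12] = ylophoracle$x
sorted[7] = ophoracle$xyl

Answer: ophoracle$xyl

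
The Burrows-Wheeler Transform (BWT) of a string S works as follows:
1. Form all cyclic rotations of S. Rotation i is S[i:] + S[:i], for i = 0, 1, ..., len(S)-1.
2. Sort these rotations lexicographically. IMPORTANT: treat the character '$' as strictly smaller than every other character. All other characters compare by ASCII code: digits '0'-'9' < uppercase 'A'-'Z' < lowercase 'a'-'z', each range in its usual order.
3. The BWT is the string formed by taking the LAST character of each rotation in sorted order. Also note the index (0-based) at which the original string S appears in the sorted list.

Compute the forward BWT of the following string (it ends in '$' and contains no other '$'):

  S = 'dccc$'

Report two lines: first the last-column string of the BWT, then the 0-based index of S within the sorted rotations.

Answer: cccd$
4

Derivation:
All 5 rotations (rotation i = S[i:]+S[:i]):
  rot[0] = dccc$
  rot[1] = ccc$d
  rot[2] = cc$dc
  rot[3] = c$dcc
  rot[4] = $dccc
Sorted (with $ < everything):
  sorted[0] = $dccc  (last char: 'c')
  sorted[1] = c$dcc  (last char: 'c')
  sorted[2] = cc$dc  (last char: 'c')
  sorted[3] = ccc$d  (last char: 'd')
  sorted[4] = dccc$  (last char: '$')
Last column: cccd$
Original string S is at sorted index 4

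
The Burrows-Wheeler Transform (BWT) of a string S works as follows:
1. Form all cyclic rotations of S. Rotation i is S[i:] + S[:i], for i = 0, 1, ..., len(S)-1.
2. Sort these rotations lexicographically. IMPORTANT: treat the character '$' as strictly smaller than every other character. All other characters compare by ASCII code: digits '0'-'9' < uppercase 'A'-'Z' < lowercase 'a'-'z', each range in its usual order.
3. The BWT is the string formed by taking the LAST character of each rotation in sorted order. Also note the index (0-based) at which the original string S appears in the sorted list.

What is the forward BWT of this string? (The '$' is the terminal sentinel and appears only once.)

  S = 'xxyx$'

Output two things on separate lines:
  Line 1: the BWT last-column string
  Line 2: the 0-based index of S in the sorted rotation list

All 5 rotations (rotation i = S[i:]+S[:i]):
  rot[0] = xxyx$
  rot[1] = xyx$x
  rot[2] = yx$xx
  rot[3] = x$xxy
  rot[4] = $xxyx
Sorted (with $ < everything):
  sorted[0] = $xxyx  (last char: 'x')
  sorted[1] = x$xxy  (last char: 'y')
  sorted[2] = xxyx$  (last char: '$')
  sorted[3] = xyx$x  (last char: 'x')
  sorted[4] = yx$xx  (last char: 'x')
Last column: xy$xx
Original string S is at sorted index 2

Answer: xy$xx
2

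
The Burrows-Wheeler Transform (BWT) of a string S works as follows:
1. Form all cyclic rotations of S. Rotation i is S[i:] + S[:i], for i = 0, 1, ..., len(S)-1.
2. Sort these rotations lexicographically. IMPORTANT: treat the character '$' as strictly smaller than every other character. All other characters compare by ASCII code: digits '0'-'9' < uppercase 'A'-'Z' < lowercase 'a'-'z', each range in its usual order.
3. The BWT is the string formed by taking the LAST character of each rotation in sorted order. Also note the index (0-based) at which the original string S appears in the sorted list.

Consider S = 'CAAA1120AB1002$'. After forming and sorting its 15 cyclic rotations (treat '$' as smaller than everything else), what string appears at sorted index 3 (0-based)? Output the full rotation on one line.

Answer: 0AB1002$CAAA112

Derivation:
All 15 rotations (rotation i = S[i:]+S[:i]):
  rot[0] = CAAA1120AB1002$
  rot[1] = AAA1120AB1002$C
  rot[2] = AA1120AB1002$CA
  rot[3] = A1120AB1002$CAA
  rot[4] = 1120AB1002$CAAA
  rot[5] = 120AB1002$CAAA1
  rot[6] = 20AB1002$CAAA11
  rot[7] = 0AB1002$CAAA112
  rot[8] = AB1002$CAAA1120
  rot[9] = B1002$CAAA1120A
  rot[10] = 1002$CAAA1120AB
  rot[11] = 002$CAAA1120AB1
  rot[12] = 02$CAAA1120AB10
  rot[13] = 2$CAAA1120AB100
  rot[14] = $CAAA1120AB1002
Sorted (with $ < everything):
  sorted[0] = $CAAA1120AB1002
  sorted[1] = 002$CAAA1120AB1
  sorted[2] = 02$CAAA1120AB10
  sorted[3] = 0AB1002$CAAA112
  sorted[4] = 1002$CAAA1120AB
  sorted[5] = 1120AB1002$CAAA
  sorted[6] = 120AB1002$CAAA1
  sorted[7] = 2$CAAA1120AB100
  sorted[8] = 20AB1002$CAAA11
  sorted[9] = A1120AB1002$CAA
  sorted[10] = AA1120AB1002$CA
  sorted[11] = AAA1120AB1002$C
  sorted[12] = AB1002$CAAA1120
  sorted[13] = B1002$CAAA1120A
  sorted[14] = CAAA1120AB1002$
sorted[3] = 0AB1002$CAAA112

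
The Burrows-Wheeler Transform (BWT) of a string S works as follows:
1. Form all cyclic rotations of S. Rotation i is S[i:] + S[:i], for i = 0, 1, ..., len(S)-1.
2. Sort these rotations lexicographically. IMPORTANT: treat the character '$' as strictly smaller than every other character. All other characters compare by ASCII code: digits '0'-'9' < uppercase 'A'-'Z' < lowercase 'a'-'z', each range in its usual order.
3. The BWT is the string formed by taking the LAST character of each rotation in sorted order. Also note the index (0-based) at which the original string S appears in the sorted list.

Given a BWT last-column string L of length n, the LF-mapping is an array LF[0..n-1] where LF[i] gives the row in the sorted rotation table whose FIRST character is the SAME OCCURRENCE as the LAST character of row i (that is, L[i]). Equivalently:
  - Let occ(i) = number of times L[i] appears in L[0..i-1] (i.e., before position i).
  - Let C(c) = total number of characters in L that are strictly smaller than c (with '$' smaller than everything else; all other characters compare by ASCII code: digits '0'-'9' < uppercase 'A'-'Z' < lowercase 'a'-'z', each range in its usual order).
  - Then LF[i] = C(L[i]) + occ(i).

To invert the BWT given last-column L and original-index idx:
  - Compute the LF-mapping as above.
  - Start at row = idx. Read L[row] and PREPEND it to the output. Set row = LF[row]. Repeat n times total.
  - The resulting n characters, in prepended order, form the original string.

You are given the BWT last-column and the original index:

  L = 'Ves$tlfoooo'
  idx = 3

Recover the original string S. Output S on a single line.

Answer: footlooseV$

Derivation:
LF mapping: 1 2 9 0 10 4 3 5 6 7 8
Walk LF starting at row 3, prepending L[row]:
  step 1: row=3, L[3]='$', prepend. Next row=LF[3]=0
  step 2: row=0, L[0]='V', prepend. Next row=LF[0]=1
  step 3: row=1, L[1]='e', prepend. Next row=LF[1]=2
  step 4: row=2, L[2]='s', prepend. Next row=LF[2]=9
  step 5: row=9, L[9]='o', prepend. Next row=LF[9]=7
  step 6: row=7, L[7]='o', prepend. Next row=LF[7]=5
  step 7: row=5, L[5]='l', prepend. Next row=LF[5]=4
  step 8: row=4, L[4]='t', prepend. Next row=LF[4]=10
  step 9: row=10, L[10]='o', prepend. Next row=LF[10]=8
  step 10: row=8, L[8]='o', prepend. Next row=LF[8]=6
  step 11: row=6, L[6]='f', prepend. Next row=LF[6]=3
Reversed output: footlooseV$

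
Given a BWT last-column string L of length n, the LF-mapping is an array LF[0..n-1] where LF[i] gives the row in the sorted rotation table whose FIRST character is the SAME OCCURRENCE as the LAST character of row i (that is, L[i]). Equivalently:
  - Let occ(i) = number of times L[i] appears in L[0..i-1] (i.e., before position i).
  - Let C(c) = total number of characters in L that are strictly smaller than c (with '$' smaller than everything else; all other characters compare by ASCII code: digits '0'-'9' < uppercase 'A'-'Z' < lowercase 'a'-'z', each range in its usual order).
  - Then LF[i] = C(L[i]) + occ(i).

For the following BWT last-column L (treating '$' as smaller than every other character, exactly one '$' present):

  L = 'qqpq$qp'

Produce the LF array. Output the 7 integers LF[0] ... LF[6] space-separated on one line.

Answer: 3 4 1 5 0 6 2

Derivation:
Char counts: '$':1, 'p':2, 'q':4
C (first-col start): C('$')=0, C('p')=1, C('q')=3
L[0]='q': occ=0, LF[0]=C('q')+0=3+0=3
L[1]='q': occ=1, LF[1]=C('q')+1=3+1=4
L[2]='p': occ=0, LF[2]=C('p')+0=1+0=1
L[3]='q': occ=2, LF[3]=C('q')+2=3+2=5
L[4]='$': occ=0, LF[4]=C('$')+0=0+0=0
L[5]='q': occ=3, LF[5]=C('q')+3=3+3=6
L[6]='p': occ=1, LF[6]=C('p')+1=1+1=2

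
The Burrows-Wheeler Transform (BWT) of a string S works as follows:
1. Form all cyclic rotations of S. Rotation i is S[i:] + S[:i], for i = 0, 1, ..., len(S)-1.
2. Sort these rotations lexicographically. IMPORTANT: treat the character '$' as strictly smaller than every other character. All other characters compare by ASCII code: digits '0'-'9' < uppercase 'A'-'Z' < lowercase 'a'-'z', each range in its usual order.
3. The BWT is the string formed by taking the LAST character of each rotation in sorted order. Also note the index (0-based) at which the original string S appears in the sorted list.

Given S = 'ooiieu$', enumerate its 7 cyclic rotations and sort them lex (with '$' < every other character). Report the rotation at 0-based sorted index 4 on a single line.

Answer: oiieu$o

Derivation:
All 7 rotations (rotation i = S[i:]+S[:i]):
  rot[0] = ooiieu$
  rot[1] = oiieu$o
  rot[2] = iieu$oo
  rot[3] = ieu$ooi
  rot[4] = eu$ooii
  rot[5] = u$ooiie
  rot[6] = $ooiieu
Sorted (with $ < everything):
  sorted[0] = $ooiieu
  sorted[1] = eu$ooii
  sorted[2] = ieu$ooi
  sorted[3] = iieu$oo
  sorted[4] = oiieu$o
  sorted[5] = ooiieu$
  sorted[6] = u$ooiie
sorted[4] = oiieu$o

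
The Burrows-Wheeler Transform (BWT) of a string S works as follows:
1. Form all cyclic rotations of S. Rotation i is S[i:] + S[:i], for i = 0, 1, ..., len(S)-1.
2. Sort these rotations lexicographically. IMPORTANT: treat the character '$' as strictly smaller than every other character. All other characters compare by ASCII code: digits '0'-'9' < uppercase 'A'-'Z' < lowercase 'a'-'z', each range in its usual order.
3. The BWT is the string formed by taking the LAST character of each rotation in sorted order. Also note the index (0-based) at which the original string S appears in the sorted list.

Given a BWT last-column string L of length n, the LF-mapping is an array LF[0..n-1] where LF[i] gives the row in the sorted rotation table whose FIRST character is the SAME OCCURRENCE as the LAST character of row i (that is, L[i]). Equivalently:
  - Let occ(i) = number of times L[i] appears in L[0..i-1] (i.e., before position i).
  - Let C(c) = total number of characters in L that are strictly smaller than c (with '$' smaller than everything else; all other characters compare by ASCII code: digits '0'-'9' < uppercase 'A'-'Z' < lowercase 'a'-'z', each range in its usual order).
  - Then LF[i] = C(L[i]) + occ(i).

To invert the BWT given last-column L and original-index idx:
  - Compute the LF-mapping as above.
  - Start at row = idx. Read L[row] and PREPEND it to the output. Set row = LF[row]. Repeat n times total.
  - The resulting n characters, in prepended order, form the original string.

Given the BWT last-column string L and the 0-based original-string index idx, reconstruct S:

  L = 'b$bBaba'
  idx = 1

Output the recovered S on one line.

Answer: Babbab$

Derivation:
LF mapping: 4 0 5 1 2 6 3
Walk LF starting at row 1, prepending L[row]:
  step 1: row=1, L[1]='$', prepend. Next row=LF[1]=0
  step 2: row=0, L[0]='b', prepend. Next row=LF[0]=4
  step 3: row=4, L[4]='a', prepend. Next row=LF[4]=2
  step 4: row=2, L[2]='b', prepend. Next row=LF[2]=5
  step 5: row=5, L[5]='b', prepend. Next row=LF[5]=6
  step 6: row=6, L[6]='a', prepend. Next row=LF[6]=3
  step 7: row=3, L[3]='B', prepend. Next row=LF[3]=1
Reversed output: Babbab$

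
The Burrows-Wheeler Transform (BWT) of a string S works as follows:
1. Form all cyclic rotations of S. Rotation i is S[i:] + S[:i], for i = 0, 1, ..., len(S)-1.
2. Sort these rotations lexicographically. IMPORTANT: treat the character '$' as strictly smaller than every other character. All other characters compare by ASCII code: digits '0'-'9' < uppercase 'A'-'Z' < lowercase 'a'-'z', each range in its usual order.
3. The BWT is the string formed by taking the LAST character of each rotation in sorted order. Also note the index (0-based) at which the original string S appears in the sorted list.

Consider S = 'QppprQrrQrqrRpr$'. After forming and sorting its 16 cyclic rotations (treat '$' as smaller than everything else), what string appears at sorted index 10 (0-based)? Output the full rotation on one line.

Answer: r$QppprQrrQrqrRp

Derivation:
All 16 rotations (rotation i = S[i:]+S[:i]):
  rot[0] = QppprQrrQrqrRpr$
  rot[1] = ppprQrrQrqrRpr$Q
  rot[2] = pprQrrQrqrRpr$Qp
  rot[3] = prQrrQrqrRpr$Qpp
  rot[4] = rQrrQrqrRpr$Qppp
  rot[5] = QrrQrqrRpr$Qpppr
  rot[6] = rrQrqrRpr$QppprQ
  rot[7] = rQrqrRpr$QppprQr
  rot[8] = QrqrRpr$QppprQrr
  rot[9] = rqrRpr$QppprQrrQ
  rot[10] = qrRpr$QppprQrrQr
  rot[11] = rRpr$QppprQrrQrq
  rot[12] = Rpr$QppprQrrQrqr
  rot[13] = pr$QppprQrrQrqrR
  rot[14] = r$QppprQrrQrqrRp
  rot[15] = $QppprQrrQrqrRpr
Sorted (with $ < everything):
  sorted[0] = $QppprQrrQrqrRpr
  sorted[1] = QppprQrrQrqrRpr$
  sorted[2] = QrqrRpr$QppprQrr
  sorted[3] = QrrQrqrRpr$Qpppr
  sorted[4] = Rpr$QppprQrrQrqr
  sorted[5] = ppprQrrQrqrRpr$Q
  sorted[6] = pprQrrQrqrRpr$Qp
  sorted[7] = pr$QppprQrrQrqrR
  sorted[8] = prQrrQrqrRpr$Qpp
  sorted[9] = qrRpr$QppprQrrQr
  sorted[10] = r$QppprQrrQrqrRp
  sorted[11] = rQrqrRpr$QppprQr
  sorted[12] = rQrrQrqrRpr$Qppp
  sorted[13] = rRpr$QppprQrrQrq
  sorted[14] = rqrRpr$QppprQrrQ
  sorted[15] = rrQrqrRpr$QppprQ
sorted[10] = r$QppprQrrQrqrRp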